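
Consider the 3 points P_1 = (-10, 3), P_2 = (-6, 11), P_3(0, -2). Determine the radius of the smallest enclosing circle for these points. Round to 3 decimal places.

Side lengths²: P_1P_2² = 80, P_1P_3² = 125, P_2P_3² = 205.
Since P_2P_3² = 205 ≥ 125 + 80 = 205, the angle opposite P_2P_3 is not acute, so the smallest enclosing circle has P_2P_3 as diameter.
Centre = midpoint of P_2P_3 = (-3, 4.5), r² = 205/4 = 51.25.
r = √(51.25) ≈ 7.159.

7.159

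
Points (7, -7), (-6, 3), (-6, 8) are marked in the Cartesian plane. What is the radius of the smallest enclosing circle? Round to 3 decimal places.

9.925

Call the three points A, B, C in the order given.
Side lengths²: AB² = 269, AC² = 394, BC² = 25.
Since AC² = 394 ≥ 269 + 25 = 294, the angle opposite AC is not acute, so the smallest enclosing circle has AC as diameter.
Centre = midpoint of AC = (0.5, 0.5), r² = 394/4 = 98.5.
r = √(98.5) ≈ 9.925.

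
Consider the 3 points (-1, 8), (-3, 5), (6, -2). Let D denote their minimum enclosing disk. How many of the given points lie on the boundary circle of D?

Call the three points A, B, C in the order given.
Side lengths²: AB² = 13, AC² = 149, BC² = 130.
Since AC² = 149 ≥ 130 + 13 = 143, the angle opposite AC is not acute, so the smallest enclosing circle has AC as diameter.
Centre = midpoint of AC = (2.5, 3), r² = 149/4 = 37.25.
The points at distance exactly r from the centre are (-1, 8), (6, -2) — 2 points.

2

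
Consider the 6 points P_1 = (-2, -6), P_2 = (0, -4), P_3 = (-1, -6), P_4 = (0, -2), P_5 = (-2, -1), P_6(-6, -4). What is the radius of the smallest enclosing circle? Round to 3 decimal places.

3.192

By Welzl's lemma the MEC is supported by two points (diametrically opposite) or three points (on a circumcircle).
The minimum enclosing circle is determined by three boundary points: P_3, P_4, P_6.
Their circumcentre is (-63/22, -75/22) with r² = 2465/242.
The farthest remaining point P_2 is at distance² 2069/242 ≤ 2465/242.
r = √(2465/242) ≈ 3.192.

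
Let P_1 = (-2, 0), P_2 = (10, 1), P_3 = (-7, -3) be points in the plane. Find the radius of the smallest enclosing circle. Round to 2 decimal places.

8.73

Side lengths²: P_1P_2² = 145, P_1P_3² = 34, P_2P_3² = 305.
Since P_2P_3² = 305 ≥ 145 + 34 = 179, the angle opposite P_2P_3 is not acute, so the smallest enclosing circle has P_2P_3 as diameter.
Centre = midpoint of P_2P_3 = (1.5, -1), r² = 305/4 = 76.25.
r = √(76.25) ≈ 8.73.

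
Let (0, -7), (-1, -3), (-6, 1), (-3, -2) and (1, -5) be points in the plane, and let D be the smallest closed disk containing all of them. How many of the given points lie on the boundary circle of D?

By Welzl's lemma the MEC is supported by two points (diametrically opposite) or three points (on a circumcircle).
The farthest pair is (0, -7)–(-6, 1) with squared distance 100. The circle on this segment as diameter has centre (-3, -3) and r² = 100/4 = 25.
Check (-1, -3): distance² to centre = 4 ≤ 25, so it lies inside.
All remaining points lie in this disk, and no smaller disk contains both endpoints, so this is the minimum enclosing circle.
The points at distance exactly r from the centre are (0, -7), (-6, 1) — 2 points.

2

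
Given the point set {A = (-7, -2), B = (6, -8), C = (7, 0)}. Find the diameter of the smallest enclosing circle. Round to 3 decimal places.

14.841

Side lengths²: AB² = 205, AC² = 200, BC² = 65.
Since AB² = 205 < 200 + 65 = 265, the triangle is acute, so the smallest enclosing circle is the circumcircle.
Circumcentre = (7/22, -71/22), r² = 13325/242.
Diameter = 2r = 2√(13325/242) ≈ 14.841.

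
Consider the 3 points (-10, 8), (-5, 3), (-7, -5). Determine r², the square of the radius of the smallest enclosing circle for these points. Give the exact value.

44.5

Call the three points A, B, C in the order given.
Side lengths²: AB² = 50, AC² = 178, BC² = 68.
Since AC² = 178 ≥ 68 + 50 = 118, the angle opposite AC is not acute, so the smallest enclosing circle has AC as diameter.
Centre = midpoint of AC = (-8.5, 1.5), r² = 178/4 = 44.5.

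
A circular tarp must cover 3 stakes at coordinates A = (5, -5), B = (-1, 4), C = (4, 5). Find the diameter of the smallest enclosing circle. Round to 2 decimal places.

10.87

Side lengths²: AB² = 117, AC² = 101, BC² = 26.
Since AB² = 117 < 101 + 26 = 127, the triangle is acute, so the smallest enclosing circle is the circumcircle.
Circumcentre = (83/34, -7/34), r² = 17069/578.
Diameter = 2r = 2√(17069/578) ≈ 10.87.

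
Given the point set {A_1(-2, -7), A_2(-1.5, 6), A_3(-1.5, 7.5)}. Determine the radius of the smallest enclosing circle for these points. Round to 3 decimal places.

7.254

Side lengths²: A_1A_2² = 169.25, A_1A_3² = 210.5, A_2A_3² = 2.25.
Since A_1A_3² = 210.5 ≥ 169.25 + 2.25 = 171.5, the angle opposite A_1A_3 is not acute, so the smallest enclosing circle has A_1A_3 as diameter.
Centre = midpoint of A_1A_3 = (-1.75, 0.25), r² = 210.5/4 = 52.625.
r = √(52.625) ≈ 7.254.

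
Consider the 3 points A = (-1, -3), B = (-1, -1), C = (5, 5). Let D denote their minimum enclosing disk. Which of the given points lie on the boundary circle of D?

A, C

Side lengths²: AB² = 4, AC² = 100, BC² = 72.
Since AC² = 100 ≥ 72 + 4 = 76, the angle opposite AC is not acute, so the smallest enclosing circle has AC as diameter.
Centre = midpoint of AC = (2, 1), r² = 100/4 = 25.
The points at distance exactly r from the centre are A, C — 2 points.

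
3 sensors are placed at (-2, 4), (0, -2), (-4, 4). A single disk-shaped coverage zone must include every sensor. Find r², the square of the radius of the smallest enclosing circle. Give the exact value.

13

Call the three points A, B, C in the order given.
Side lengths²: AB² = 40, AC² = 4, BC² = 52.
Since BC² = 52 ≥ 40 + 4 = 44, the angle opposite BC is not acute, so the smallest enclosing circle has BC as diameter.
Centre = midpoint of BC = (-2, 1), r² = 52/4 = 13.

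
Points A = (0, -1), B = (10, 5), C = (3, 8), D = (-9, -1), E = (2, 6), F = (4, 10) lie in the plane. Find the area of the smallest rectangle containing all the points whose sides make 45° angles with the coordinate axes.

In coordinates u = x + y, v = x − y the rectangle is axis-aligned; the map (x,y)→(u,v) scales areas by 2.
u-values: -1, 15, 11, -10, 8, 14; range = 15 − (-10) = 25.
v-values: 1, 5, -5, -8, -4, -6; range = 5 − (-8) = 13.
Area = (25 × 13) / 2 = 162.5.

162.5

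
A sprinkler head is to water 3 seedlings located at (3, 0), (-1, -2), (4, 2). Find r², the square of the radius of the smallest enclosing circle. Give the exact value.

10.25

Call the three points A, B, C in the order given.
Side lengths²: AB² = 20, AC² = 5, BC² = 41.
Since BC² = 41 ≥ 20 + 5 = 25, the angle opposite BC is not acute, so the smallest enclosing circle has BC as diameter.
Centre = midpoint of BC = (1.5, 0), r² = 41/4 = 10.25.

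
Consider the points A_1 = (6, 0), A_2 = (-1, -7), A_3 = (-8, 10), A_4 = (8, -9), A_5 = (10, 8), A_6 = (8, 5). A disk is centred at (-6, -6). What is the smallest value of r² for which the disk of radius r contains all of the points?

The required radius is the distance from (-6, -6) to the farthest point.
Squared distances: 180, 26, 260, 205, 452, 317.
Maximum is 452, attained at A_5.

452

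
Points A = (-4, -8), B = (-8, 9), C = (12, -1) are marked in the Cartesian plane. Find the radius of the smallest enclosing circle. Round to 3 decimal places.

11.367

Side lengths²: AB² = 305, AC² = 305, BC² = 500.
Since BC² = 500 < 305 + 305 = 610, the triangle is acute, so the smallest enclosing circle is the circumcircle.
Circumcentre = (13/12, 13/6), r² = 18605/144.
r = √(18605/144) ≈ 11.367.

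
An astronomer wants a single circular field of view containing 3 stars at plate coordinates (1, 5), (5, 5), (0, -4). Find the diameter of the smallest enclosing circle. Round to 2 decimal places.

10.30

Call the three points A, B, C in the order given.
Side lengths²: AB² = 16, AC² = 82, BC² = 106.
Since BC² = 106 ≥ 82 + 16 = 98, the angle opposite BC is not acute, so the smallest enclosing circle has BC as diameter.
Centre = midpoint of BC = (2.5, 0.5), r² = 106/4 = 26.5.
Diameter = 2r = 2√(26.5) ≈ 10.30.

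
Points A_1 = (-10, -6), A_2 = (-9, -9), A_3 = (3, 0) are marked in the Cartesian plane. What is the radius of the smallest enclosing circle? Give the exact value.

7.5

Side lengths²: A_1A_2² = 10, A_1A_3² = 205, A_2A_3² = 225.
Since A_2A_3² = 225 ≥ 205 + 10 = 215, the angle opposite A_2A_3 is not acute, so the smallest enclosing circle has A_2A_3 as diameter.
Centre = midpoint of A_2A_3 = (-3, -4.5), r² = 225/4 = 56.25.
r = √(56.25) = 7.5.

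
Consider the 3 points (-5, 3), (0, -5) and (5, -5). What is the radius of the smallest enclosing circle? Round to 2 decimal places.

Call the three points A, B, C in the order given.
Side lengths²: AB² = 89, AC² = 164, BC² = 25.
Since AC² = 164 ≥ 89 + 25 = 114, the angle opposite AC is not acute, so the smallest enclosing circle has AC as diameter.
Centre = midpoint of AC = (0, -1), r² = 164/4 = 41.
r = √41 ≈ 6.40.

6.40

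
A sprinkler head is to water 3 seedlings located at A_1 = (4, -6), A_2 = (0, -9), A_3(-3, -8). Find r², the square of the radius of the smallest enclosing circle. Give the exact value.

Side lengths²: A_1A_2² = 25, A_1A_3² = 53, A_2A_3² = 10.
Since A_1A_3² = 53 ≥ 25 + 10 = 35, the angle opposite A_1A_3 is not acute, so the smallest enclosing circle has A_1A_3 as diameter.
Centre = midpoint of A_1A_3 = (0.5, -7), r² = 53/4 = 13.25.

13.25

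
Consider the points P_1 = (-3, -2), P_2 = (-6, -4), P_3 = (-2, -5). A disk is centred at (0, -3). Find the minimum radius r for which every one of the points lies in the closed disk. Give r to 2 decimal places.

The required radius is the distance from (0, -3) to the farthest point.
Squared distances: 10, 37, 8.
Maximum is 37, attained at P_2.
r = √37 ≈ 6.08.

6.08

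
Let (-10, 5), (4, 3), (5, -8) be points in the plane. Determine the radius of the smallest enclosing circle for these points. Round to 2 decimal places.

Call the three points A, B, C in the order given.
Side lengths²: AB² = 200, AC² = 394, BC² = 122.
Since AC² = 394 ≥ 200 + 122 = 322, the angle opposite AC is not acute, so the smallest enclosing circle has AC as diameter.
Centre = midpoint of AC = (-2.5, -1.5), r² = 394/4 = 98.5.
r = √(98.5) ≈ 9.92.

9.92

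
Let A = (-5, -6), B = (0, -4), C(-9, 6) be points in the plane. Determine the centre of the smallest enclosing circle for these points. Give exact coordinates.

Side lengths²: AB² = 29, AC² = 160, BC² = 181.
Since BC² = 181 < 160 + 29 = 189, the triangle is acute, so the smallest enclosing circle is the circumcircle.
Circumcentre = (-163/34, 25/34), r² = 26245/578.
Centre = (-163/34, 25/34).

(-163/34, 25/34)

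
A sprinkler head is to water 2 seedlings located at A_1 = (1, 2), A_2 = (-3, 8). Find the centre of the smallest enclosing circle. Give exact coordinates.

The smallest circle enclosing two points has them as diameter endpoints.
Centre = midpoint = (-1, 5); r² = |A_1A_2|²/4 = 52/4 = 13.
Centre = (-1, 5).

(-1, 5)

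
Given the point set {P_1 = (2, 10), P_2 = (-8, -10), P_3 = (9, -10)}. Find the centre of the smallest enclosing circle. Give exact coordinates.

Side lengths²: P_1P_2² = 500, P_1P_3² = 449, P_2P_3² = 289.
Since P_1P_2² = 500 < 449 + 289 = 738, the triangle is acute, so the smallest enclosing circle is the circumcircle.
Circumcentre = (0.5, -1.75), r² = 140.3125.
Centre = (0.5, -1.75).

(0.5, -1.75)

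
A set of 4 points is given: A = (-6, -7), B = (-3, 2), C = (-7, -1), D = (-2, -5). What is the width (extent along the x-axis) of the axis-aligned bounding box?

max x = -2, min x = -7, so width = 5.

5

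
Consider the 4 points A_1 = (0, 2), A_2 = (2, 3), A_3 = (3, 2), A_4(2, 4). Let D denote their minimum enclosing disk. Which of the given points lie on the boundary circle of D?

The minimum enclosing circle is determined by three boundary points: A_1, A_3, A_4.
Their circumcentre is (1.5, 2.5) with r² = 2.5.
The farthest remaining point A_2 is at distance² 0.5 ≤ 2.5.
The points at distance exactly r from the centre are A_1, A_3, A_4 — 3 points.

A_1, A_3, A_4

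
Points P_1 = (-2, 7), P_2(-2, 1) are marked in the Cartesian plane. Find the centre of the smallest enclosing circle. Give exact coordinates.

(-2, 4)

The smallest circle enclosing two points has them as diameter endpoints.
Centre = midpoint = (-2, 4); r² = |P_1P_2|²/4 = 36/4 = 9.
Centre = (-2, 4).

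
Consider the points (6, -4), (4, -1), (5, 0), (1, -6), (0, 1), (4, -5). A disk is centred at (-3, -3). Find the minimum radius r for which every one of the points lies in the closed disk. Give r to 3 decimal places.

The required radius is the distance from (-3, -3) to the farthest point.
Squared distances: 82, 53, 73, 25, 25, 53.
Maximum is 82, attained at (6, -4).
r = √82 ≈ 9.055.

9.055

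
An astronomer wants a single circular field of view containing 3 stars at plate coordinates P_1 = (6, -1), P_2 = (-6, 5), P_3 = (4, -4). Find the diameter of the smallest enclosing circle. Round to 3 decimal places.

13.558

Side lengths²: P_1P_2² = 180, P_1P_3² = 13, P_2P_3² = 181.
Since P_2P_3² = 181 < 180 + 13 = 193, the triangle is acute, so the smallest enclosing circle is the circumcircle.
Circumcentre = (-0.4375, 1.125), r² = 45.95703125.
Diameter = 2r = 2√(45.95703125) ≈ 13.558.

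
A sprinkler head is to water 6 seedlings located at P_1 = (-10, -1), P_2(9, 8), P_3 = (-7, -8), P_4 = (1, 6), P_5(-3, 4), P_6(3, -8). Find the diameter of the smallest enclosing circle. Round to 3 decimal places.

By Welzl's lemma the MEC is supported by two points (diametrically opposite) or three points (on a circumcircle).
The farthest pair is P_2–P_3 with squared distance 512. The circle on this segment as diameter has centre (1, 0) and r² = 512/4 = 128.
Check P_1: distance² to centre = 122 ≤ 128, so it lies inside.
All remaining points lie in this disk, and no smaller disk contains both endpoints, so this is the minimum enclosing circle.
Diameter = 2r = 2√128 ≈ 22.627.

22.627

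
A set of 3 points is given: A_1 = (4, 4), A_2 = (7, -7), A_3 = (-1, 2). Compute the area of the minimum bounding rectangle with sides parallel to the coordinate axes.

x ranges over [-1, 7], width 8.
y ranges over [-7, 4], height 11.
Area = 8 × 11 = 88.

88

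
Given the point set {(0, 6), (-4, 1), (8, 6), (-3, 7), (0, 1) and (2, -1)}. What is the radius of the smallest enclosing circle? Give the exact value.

A smallest enclosing disk is always determined by at most three of the input points on its boundary.
The farthest pair is (-4, 1)–(8, 6) with squared distance 169. The circle on this segment as diameter has centre (2, 3.5) and r² = 169/4 = 42.25.
Check (0, 6): distance² to centre = 10.25 ≤ 42.25, so it lies inside.
All remaining points lie in this disk, and no smaller disk contains both endpoints, so this is the minimum enclosing circle.
r = √(42.25) = 6.5.

6.5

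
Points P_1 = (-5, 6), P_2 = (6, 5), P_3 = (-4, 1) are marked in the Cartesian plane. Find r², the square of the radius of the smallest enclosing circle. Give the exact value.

22997/729

Side lengths²: P_1P_2² = 122, P_1P_3² = 26, P_2P_3² = 116.
Since P_1P_2² = 122 < 116 + 26 = 142, the triangle is acute, so the smallest enclosing circle is the circumcircle.
Circumcentre = (11/27, 121/27), r² = 22997/729.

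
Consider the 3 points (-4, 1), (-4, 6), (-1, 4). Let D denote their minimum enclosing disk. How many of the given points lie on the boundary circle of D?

3

Call the three points A, B, C in the order given.
Side lengths²: AB² = 25, AC² = 18, BC² = 13.
Since AB² = 25 < 18 + 13 = 31, the triangle is acute, so the smallest enclosing circle is the circumcircle.
Circumcentre = (-3.5, 3.5), r² = 6.5.
The points at distance exactly r from the centre are (-4, 1), (-4, 6), (-1, 4) — 3 points.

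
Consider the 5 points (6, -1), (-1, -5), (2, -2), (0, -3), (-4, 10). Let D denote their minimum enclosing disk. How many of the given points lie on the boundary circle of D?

3

By Welzl's lemma the MEC is supported by two points (diametrically opposite) or three points (on a circumcircle).
The minimum enclosing circle is determined by three boundary points: (6, -1), (-1, -5), (-4, 10).
Their circumcentre is (-5/6, 17/6) with r² = 1105/18.
The farthest remaining point (0, -3) is at distance² 625/18 ≤ 1105/18.
The points at distance exactly r from the centre are (6, -1), (-1, -5), (-4, 10) — 3 points.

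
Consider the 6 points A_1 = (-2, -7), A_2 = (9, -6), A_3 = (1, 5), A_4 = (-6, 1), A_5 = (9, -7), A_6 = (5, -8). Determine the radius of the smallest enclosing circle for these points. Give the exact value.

The farthest pair is A_4–A_5 with squared distance 289. The circle on this segment as diameter has centre (1.5, -3) and r² = 289/4 = 72.25.
Check A_1: distance² to centre = 28.25 ≤ 72.25, so it lies inside.
All remaining points lie in this disk, and no smaller disk contains both endpoints, so this is the minimum enclosing circle.
r = √(72.25) = 8.5.

8.5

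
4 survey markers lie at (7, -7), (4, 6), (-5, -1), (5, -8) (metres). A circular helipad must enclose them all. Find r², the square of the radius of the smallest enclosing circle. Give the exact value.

A smallest enclosing disk is always determined by at most three of the input points on its boundary.
The minimum enclosing circle is determined by three boundary points: (7, -7), (4, 6), (-5, -1).
Their circumcentre is (55/23, -28/23) with r² = 28925/529.
The farthest remaining point (5, -8) is at distance² 27936/529 ≤ 28925/529.

28925/529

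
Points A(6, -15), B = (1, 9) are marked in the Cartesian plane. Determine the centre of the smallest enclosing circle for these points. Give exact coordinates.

(3.5, -3)

The smallest circle enclosing two points has them as diameter endpoints.
Centre = midpoint = (3.5, -3); r² = |AB|²/4 = 601/4 = 150.25.
Centre = (3.5, -3).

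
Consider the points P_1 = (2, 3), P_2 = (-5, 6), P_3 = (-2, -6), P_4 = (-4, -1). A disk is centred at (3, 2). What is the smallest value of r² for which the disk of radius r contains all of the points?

89

The required radius is the distance from (3, 2) to the farthest point.
Squared distances: 2, 80, 89, 58.
Maximum is 89, attained at P_3.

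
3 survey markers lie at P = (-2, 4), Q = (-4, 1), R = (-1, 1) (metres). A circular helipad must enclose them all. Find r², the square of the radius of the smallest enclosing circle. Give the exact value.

65/18

Side lengths²: PQ² = 13, PR² = 10, QR² = 9.
Since PQ² = 13 < 10 + 9 = 19, the triangle is acute, so the smallest enclosing circle is the circumcircle.
Circumcentre = (-2.5, 13/6), r² = 65/18.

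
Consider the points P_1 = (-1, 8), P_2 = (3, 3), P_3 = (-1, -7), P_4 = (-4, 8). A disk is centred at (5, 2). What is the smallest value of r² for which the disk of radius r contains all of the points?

117

The required radius is the distance from (5, 2) to the farthest point.
Squared distances: 72, 5, 117, 117.
Maximum is 117, attained at P_3.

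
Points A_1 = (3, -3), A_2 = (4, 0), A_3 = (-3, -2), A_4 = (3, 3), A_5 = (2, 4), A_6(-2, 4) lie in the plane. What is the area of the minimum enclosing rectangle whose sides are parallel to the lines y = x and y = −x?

66

In coordinates u = x + y, v = x − y the rectangle is axis-aligned; the map (x,y)→(u,v) scales areas by 2.
u-values: 0, 4, -5, 6, 6, 2; range = 6 − (-5) = 11.
v-values: 6, 4, -1, 0, -2, -6; range = 6 − (-6) = 12.
Area = (11 × 12) / 2 = 66.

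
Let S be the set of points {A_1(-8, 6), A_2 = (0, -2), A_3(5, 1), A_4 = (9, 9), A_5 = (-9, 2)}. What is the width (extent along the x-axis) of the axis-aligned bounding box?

18

max x = 9, min x = -9, so width = 18.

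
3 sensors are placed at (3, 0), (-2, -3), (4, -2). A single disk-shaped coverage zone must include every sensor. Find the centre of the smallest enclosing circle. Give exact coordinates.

(25/26, -59/26)

Call the three points A, B, C in the order given.
Side lengths²: AB² = 34, AC² = 5, BC² = 37.
Since BC² = 37 < 34 + 5 = 39, the triangle is acute, so the smallest enclosing circle is the circumcircle.
Circumcentre = (25/26, -59/26), r² = 3145/338.
Centre = (25/26, -59/26).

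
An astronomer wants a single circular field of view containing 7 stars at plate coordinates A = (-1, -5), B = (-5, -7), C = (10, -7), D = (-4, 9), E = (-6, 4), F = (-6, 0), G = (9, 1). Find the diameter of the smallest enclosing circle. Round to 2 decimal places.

21.30

By Welzl's lemma the MEC is supported by two points (diametrically opposite) or three points (on a circumcircle).
The minimum enclosing circle is determined by three boundary points: B, C, D.
Their circumcentre is (2.5, 0.5625) with r² = 113.44140625.
The farthest remaining point E is at distance² 84.06640625 ≤ 113.44140625.
Diameter = 2r = 2√(113.44140625) ≈ 21.30.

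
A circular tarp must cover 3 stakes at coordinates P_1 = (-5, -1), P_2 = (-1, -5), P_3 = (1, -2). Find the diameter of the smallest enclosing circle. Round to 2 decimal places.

6.20

Side lengths²: P_1P_2² = 32, P_1P_3² = 37, P_2P_3² = 13.
Since P_1P_3² = 37 < 32 + 13 = 45, the triangle is acute, so the smallest enclosing circle is the circumcircle.
Circumcentre = (-2.1, -2.1), r² = 9.62.
Diameter = 2r = 2√(9.62) ≈ 6.20.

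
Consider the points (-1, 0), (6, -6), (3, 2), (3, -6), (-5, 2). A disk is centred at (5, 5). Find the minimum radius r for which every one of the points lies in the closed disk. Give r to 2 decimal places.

11.18

The required radius is the distance from (5, 5) to the farthest point.
Squared distances: 61, 122, 13, 125, 109.
Maximum is 125, attained at (3, -6).
r = √125 ≈ 11.18.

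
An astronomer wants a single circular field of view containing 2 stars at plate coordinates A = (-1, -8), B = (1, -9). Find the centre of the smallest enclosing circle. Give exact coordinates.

The smallest circle enclosing two points has them as diameter endpoints.
Centre = midpoint = (0, -8.5); r² = |AB|²/4 = 5/4 = 1.25.
Centre = (0, -8.5).

(0, -8.5)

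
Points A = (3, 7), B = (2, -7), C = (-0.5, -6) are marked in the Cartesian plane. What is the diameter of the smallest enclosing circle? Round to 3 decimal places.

14.036

Side lengths²: AB² = 197, AC² = 181.25, BC² = 7.25.
Since AB² = 197 ≥ 181.25 + 7.25 = 188.5, the angle opposite AB is not acute, so the smallest enclosing circle has AB as diameter.
Centre = midpoint of AB = (2.5, 0), r² = 197/4 = 49.25.
Diameter = 2r = 2√(49.25) ≈ 14.036.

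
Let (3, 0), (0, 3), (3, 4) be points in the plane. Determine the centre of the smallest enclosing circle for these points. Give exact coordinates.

Call the three points A, B, C in the order given.
Side lengths²: AB² = 18, AC² = 16, BC² = 10.
Since AB² = 18 < 16 + 10 = 26, the triangle is acute, so the smallest enclosing circle is the circumcircle.
Circumcentre = (2, 2), r² = 5.
Centre = (2, 2).

(2, 2)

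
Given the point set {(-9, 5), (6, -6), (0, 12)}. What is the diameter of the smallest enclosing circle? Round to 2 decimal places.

Call the three points A, B, C in the order given.
Side lengths²: AB² = 346, AC² = 130, BC² = 360.
Since BC² = 360 < 346 + 130 = 476, the triangle is acute, so the smallest enclosing circle is the circumcircle.
Circumcentre = (15/34, 73/34), r² = 56225/578.
Diameter = 2r = 2√(56225/578) ≈ 19.73.

19.73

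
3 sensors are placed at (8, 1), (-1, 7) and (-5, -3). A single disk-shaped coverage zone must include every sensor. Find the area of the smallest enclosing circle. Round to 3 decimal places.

Call the three points A, B, C in the order given.
Side lengths²: AB² = 117, AC² = 185, BC² = 116.
Since AC² = 185 < 117 + 116 = 233, the triangle is acute, so the smallest enclosing circle is the circumcircle.
Circumcentre = (41/38, 7/19), r² = 69745/1444.
Area = π·r² = π·69745/1444 ≈ 151.738.

151.738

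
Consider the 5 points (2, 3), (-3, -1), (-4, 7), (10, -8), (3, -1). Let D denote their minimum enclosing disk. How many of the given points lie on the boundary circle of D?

The minimum enclosing circle of a finite set is fixed by two of the points (as a diameter) or three (as a circumcircle).
The farthest pair is (-4, 7)–(10, -8) with squared distance 421. The circle on this segment as diameter has centre (3, -0.5) and r² = 421/4 = 105.25.
Check (2, 3): distance² to centre = 13.25 ≤ 105.25, so it lies inside.
All remaining points lie in this disk, and no smaller disk contains both endpoints, so this is the minimum enclosing circle.
The points at distance exactly r from the centre are (-4, 7), (10, -8) — 2 points.

2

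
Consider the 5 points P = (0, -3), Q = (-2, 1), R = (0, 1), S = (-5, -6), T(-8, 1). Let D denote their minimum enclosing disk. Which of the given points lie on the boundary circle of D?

By Welzl's lemma the MEC is supported by two points (diametrically opposite) or three points (on a circumcircle).
The minimum enclosing circle is determined by three boundary points: R, S, T.
Their circumcentre is (-4, -10/7) with r² = 1073/49.
The farthest remaining point P is at distance² 905/49 ≤ 1073/49.
The points at distance exactly r from the centre are R, S, T — 3 points.

R, S, T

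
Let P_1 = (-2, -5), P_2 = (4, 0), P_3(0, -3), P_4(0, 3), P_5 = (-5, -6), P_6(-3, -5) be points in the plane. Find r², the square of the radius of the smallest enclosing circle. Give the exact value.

A smallest enclosing disk is always determined by at most three of the input points on its boundary.
The minimum enclosing circle is determined by three boundary points: P_2, P_4, P_5.
Their circumcentre is (-31/34, -81/34) with r² = 17225/578.
The farthest remaining point P_6 is at distance² 6481/578 ≤ 17225/578.

17225/578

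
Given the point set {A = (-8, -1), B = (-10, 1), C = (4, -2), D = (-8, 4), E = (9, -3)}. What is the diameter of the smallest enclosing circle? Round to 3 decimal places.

By Welzl's lemma the MEC is supported by two points (diametrically opposite) or three points (on a circumcircle).
The farthest pair is B–E with squared distance 377. The circle on this segment as diameter has centre (-0.5, -1) and r² = 377/4 = 94.25.
Check A: distance² to centre = 56.25 ≤ 94.25, so it lies inside.
All remaining points lie in this disk, and no smaller disk contains both endpoints, so this is the minimum enclosing circle.
Diameter = 2r = 2√(94.25) ≈ 19.416.

19.416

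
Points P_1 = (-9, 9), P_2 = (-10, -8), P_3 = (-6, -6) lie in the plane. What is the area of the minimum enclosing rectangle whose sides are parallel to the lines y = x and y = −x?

In coordinates u = x + y, v = x − y the rectangle is axis-aligned; the map (x,y)→(u,v) scales areas by 2.
u-values: 0, -18, -12; range = 0 − (-18) = 18.
v-values: -18, -2, 0; range = 0 − (-18) = 18.
Area = (18 × 18) / 2 = 162.

162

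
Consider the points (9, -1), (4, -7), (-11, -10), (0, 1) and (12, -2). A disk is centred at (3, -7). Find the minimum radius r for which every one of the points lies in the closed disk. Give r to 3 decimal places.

14.318

The required radius is the distance from (3, -7) to the farthest point.
Squared distances: 72, 1, 205, 73, 106.
Maximum is 205, attained at (-11, -10).
r = √205 ≈ 14.318.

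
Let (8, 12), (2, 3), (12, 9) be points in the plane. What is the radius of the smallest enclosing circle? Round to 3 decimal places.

Call the three points A, B, C in the order given.
Side lengths²: AB² = 117, AC² = 25, BC² = 136.
Since BC² = 136 < 117 + 25 = 142, the triangle is acute, so the smallest enclosing circle is the circumcircle.
Circumcentre = (41/6, 113/18), r² = 5525/162.
r = √(5525/162) ≈ 5.840.

5.840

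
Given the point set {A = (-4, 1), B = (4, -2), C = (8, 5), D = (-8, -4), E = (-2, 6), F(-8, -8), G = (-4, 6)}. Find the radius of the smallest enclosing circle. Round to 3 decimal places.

The farthest pair is C–F with squared distance 425. The circle on this segment as diameter has centre (0, -1.5) and r² = 425/4 = 106.25.
Check A: distance² to centre = 22.25 ≤ 106.25, so it lies inside.
All remaining points lie in this disk, and no smaller disk contains both endpoints, so this is the minimum enclosing circle.
r = √(106.25) ≈ 10.308.

10.308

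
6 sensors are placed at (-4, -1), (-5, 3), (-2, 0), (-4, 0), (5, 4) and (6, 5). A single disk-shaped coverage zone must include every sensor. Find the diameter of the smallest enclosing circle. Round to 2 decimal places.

By Welzl's lemma the MEC is supported by two points (diametrically opposite) or three points (on a circumcircle).
The minimum enclosing circle is determined by three boundary points: (-4, -1), (-5, 3), (6, 5).
Their circumcentre is (37/46, 107/46) with r² = 36125/1058.
The farthest remaining point (-4, 0) is at distance² 30145/1058 ≤ 36125/1058.
Diameter = 2r = 2√(36125/1058) ≈ 11.69.

11.69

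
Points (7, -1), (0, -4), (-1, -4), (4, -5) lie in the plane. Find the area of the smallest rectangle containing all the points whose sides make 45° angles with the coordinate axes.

33

In coordinates u = x + y, v = x − y the rectangle is axis-aligned; the map (x,y)→(u,v) scales areas by 2.
u-values: 6, -4, -5, -1; range = 6 − (-5) = 11.
v-values: 8, 4, 3, 9; range = 9 − 3 = 6.
Area = (11 × 6) / 2 = 33.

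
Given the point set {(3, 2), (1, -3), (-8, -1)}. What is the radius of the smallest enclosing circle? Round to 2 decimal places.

Call the three points A, B, C in the order given.
Side lengths²: AB² = 29, AC² = 130, BC² = 85.
Since AC² = 130 ≥ 85 + 29 = 114, the angle opposite AC is not acute, so the smallest enclosing circle has AC as diameter.
Centre = midpoint of AC = (-2.5, 0.5), r² = 130/4 = 32.5.
r = √(32.5) ≈ 5.70.

5.70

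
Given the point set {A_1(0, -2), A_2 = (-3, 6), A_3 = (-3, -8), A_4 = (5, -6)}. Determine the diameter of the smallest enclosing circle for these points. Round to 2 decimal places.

The minimum enclosing circle is determined by three boundary points: A_2, A_3, A_4.
Their circumcentre is (-0.5, -1) with r² = 55.25.
The farthest remaining point A_1 is at distance² 1.25 ≤ 55.25.
Diameter = 2r = 2√(55.25) ≈ 14.87.

14.87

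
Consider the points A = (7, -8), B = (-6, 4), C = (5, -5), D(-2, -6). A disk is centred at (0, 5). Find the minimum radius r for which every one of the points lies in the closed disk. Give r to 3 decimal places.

The required radius is the distance from (0, 5) to the farthest point.
Squared distances: 218, 37, 125, 125.
Maximum is 218, attained at A.
r = √218 ≈ 14.765.

14.765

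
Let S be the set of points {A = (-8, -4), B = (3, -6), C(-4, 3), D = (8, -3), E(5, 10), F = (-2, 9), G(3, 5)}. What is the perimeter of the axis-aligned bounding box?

Width = max x − min x = 8 − (-8) = 16.
Height = max y − min y = 10 − (-6) = 16.
Perimeter = 2(16 + 16) = 64.

64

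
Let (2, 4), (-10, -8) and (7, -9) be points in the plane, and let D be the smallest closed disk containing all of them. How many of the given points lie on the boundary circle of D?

Call the three points A, B, C in the order given.
Side lengths²: AB² = 288, AC² = 194, BC² = 290.
Since BC² = 290 < 288 + 194 = 482, the triangle is acute, so the smallest enclosing circle is the circumcircle.
Circumcentre = (-23/18, -85/18), r² = 14065/162.
The points at distance exactly r from the centre are (2, 4), (-10, -8), (7, -9) — 3 points.

3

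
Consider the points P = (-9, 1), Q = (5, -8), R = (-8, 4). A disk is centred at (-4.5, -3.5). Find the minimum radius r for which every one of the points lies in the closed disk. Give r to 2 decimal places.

The required radius is the distance from (-4.5, -3.5) to the farthest point.
Squared distances: 40.5, 110.5, 68.5.
Maximum is 110.5, attained at Q.
r = √(110.5) ≈ 10.51.

10.51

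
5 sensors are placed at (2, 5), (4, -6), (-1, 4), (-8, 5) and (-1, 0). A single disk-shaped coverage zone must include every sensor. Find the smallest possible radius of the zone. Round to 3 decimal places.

By Welzl's lemma the MEC is supported by two points (diametrically opposite) or three points (on a circumcircle).
The farthest pair is (4, -6)–(-8, 5) with squared distance 265. The circle on this segment as diameter has centre (-2, -0.5) and r² = 265/4 = 66.25.
Check (2, 5): distance² to centre = 46.25 ≤ 66.25, so it lies inside.
All remaining points lie in this disk, and no smaller disk contains both endpoints, so this is the minimum enclosing circle.
r = √(66.25) ≈ 8.139.

8.139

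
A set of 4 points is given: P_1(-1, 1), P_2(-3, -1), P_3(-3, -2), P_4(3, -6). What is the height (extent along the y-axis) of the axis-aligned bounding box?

7

max y = 1, min y = -6, so height = 7.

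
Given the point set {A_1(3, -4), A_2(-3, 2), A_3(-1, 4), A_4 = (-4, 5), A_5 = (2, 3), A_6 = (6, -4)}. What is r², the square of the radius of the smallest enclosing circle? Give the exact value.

The farthest pair is A_4–A_6 with squared distance 181. The circle on this segment as diameter has centre (1, 0.5) and r² = 181/4 = 45.25.
Check A_1: distance² to centre = 24.25 ≤ 45.25, so it lies inside.
All remaining points lie in this disk, and no smaller disk contains both endpoints, so this is the minimum enclosing circle.

45.25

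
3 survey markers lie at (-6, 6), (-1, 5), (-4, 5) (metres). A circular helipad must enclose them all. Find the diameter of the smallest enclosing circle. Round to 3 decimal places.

5.099

Call the three points A, B, C in the order given.
Side lengths²: AB² = 26, AC² = 5, BC² = 9.
Since AB² = 26 ≥ 9 + 5 = 14, the angle opposite AB is not acute, so the smallest enclosing circle has AB as diameter.
Centre = midpoint of AB = (-3.5, 5.5), r² = 26/4 = 6.5.
Diameter = 2r = 2√(6.5) ≈ 5.099.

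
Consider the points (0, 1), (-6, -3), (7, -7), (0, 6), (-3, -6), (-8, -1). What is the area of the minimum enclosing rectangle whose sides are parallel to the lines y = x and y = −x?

157.5

In coordinates u = x + y, v = x − y the rectangle is axis-aligned; the map (x,y)→(u,v) scales areas by 2.
u-values: 1, -9, 0, 6, -9, -9; range = 6 − (-9) = 15.
v-values: -1, -3, 14, -6, 3, -7; range = 14 − (-7) = 21.
Area = (15 × 21) / 2 = 157.5.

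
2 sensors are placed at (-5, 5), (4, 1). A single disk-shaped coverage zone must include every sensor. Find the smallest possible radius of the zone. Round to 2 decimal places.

4.92

The smallest circle enclosing two points has them as diameter endpoints.
Centre = midpoint = (-0.5, 3); r² = |(-5, 5)−(4, 1)|²/4 = 97/4 = 24.25.
r = √(24.25) ≈ 4.92.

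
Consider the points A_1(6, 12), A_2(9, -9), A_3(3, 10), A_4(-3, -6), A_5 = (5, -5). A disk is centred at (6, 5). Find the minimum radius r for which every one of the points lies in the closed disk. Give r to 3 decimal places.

The required radius is the distance from (6, 5) to the farthest point.
Squared distances: 49, 205, 34, 202, 101.
Maximum is 205, attained at A_2.
r = √205 ≈ 14.318.

14.318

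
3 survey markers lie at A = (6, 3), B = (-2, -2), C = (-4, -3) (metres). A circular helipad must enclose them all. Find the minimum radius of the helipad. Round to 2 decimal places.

5.83

Side lengths²: AB² = 89, AC² = 136, BC² = 5.
Since AC² = 136 ≥ 89 + 5 = 94, the angle opposite AC is not acute, so the smallest enclosing circle has AC as diameter.
Centre = midpoint of AC = (1, 0), r² = 136/4 = 34.
r = √34 ≈ 5.83.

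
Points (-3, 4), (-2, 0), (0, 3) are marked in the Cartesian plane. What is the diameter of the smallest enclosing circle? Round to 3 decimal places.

Call the three points A, B, C in the order given.
Side lengths²: AB² = 17, AC² = 10, BC² = 13.
Since AB² = 17 < 13 + 10 = 23, the triangle is acute, so the smallest enclosing circle is the circumcircle.
Circumcentre = (-43/22, 47/22), r² = 1105/242.
Diameter = 2r = 2√(1105/242) ≈ 4.274.

4.274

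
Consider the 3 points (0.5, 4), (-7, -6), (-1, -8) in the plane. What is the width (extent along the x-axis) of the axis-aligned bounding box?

max x = 0.5, min x = -7, so width = 7.5.

7.5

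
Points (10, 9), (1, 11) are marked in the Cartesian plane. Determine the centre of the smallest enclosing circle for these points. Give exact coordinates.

(5.5, 10)

The smallest circle enclosing two points has them as diameter endpoints.
Centre = midpoint = (5.5, 10); r² = |(10, 9)−(1, 11)|²/4 = 85/4 = 21.25.
Centre = (5.5, 10).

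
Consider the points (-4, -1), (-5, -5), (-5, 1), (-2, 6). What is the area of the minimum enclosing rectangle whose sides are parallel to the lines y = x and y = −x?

56

In coordinates u = x + y, v = x − y the rectangle is axis-aligned; the map (x,y)→(u,v) scales areas by 2.
u-values: -5, -10, -4, 4; range = 4 − (-10) = 14.
v-values: -3, 0, -6, -8; range = 0 − (-8) = 8.
Area = (14 × 8) / 2 = 56.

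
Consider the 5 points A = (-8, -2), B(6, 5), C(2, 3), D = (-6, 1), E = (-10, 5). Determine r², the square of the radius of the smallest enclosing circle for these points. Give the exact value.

66.25

A smallest enclosing disk is always determined by at most three of the input points on its boundary.
The minimum enclosing circle is determined by three boundary points: A, B, E.
Their circumcentre is (-2, 3.5) with r² = 66.25.
The farthest remaining point D is at distance² 22.25 ≤ 66.25.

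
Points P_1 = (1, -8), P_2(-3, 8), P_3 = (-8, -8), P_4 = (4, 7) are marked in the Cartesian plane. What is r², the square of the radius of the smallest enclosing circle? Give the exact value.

The minimum enclosing circle of a finite set is fixed by two of the points (as a diameter) or three (as a circumcircle).
The farthest pair is P_3–P_4 with squared distance 369. The circle on this segment as diameter has centre (-2, -0.5) and r² = 369/4 = 92.25.
Check P_1: distance² to centre = 65.25 ≤ 92.25, so it lies inside.
All remaining points lie in this disk, and no smaller disk contains both endpoints, so this is the minimum enclosing circle.

92.25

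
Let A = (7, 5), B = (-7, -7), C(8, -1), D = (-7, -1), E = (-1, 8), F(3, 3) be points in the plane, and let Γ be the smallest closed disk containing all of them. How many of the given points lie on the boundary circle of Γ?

A smallest enclosing disk is always determined by at most three of the input points on its boundary.
The farthest pair is A–B with squared distance 340. The circle on this segment as diameter has centre (0, -1) and r² = 340/4 = 85.
Check C: distance² to centre = 64 ≤ 85, so it lies inside.
All remaining points lie in this disk, and no smaller disk contains both endpoints, so this is the minimum enclosing circle.
The points at distance exactly r from the centre are A, B — 2 points.

2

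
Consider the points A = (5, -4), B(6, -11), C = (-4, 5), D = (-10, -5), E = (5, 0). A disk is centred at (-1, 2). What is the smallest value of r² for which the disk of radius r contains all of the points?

The required radius is the distance from (-1, 2) to the farthest point.
Squared distances: 72, 218, 18, 130, 40.
Maximum is 218, attained at B.

218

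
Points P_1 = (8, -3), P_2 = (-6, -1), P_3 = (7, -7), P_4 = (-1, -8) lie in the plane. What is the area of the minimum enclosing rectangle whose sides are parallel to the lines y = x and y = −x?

133

In coordinates u = x + y, v = x − y the rectangle is axis-aligned; the map (x,y)→(u,v) scales areas by 2.
u-values: 5, -7, 0, -9; range = 5 − (-9) = 14.
v-values: 11, -5, 14, 7; range = 14 − (-5) = 19.
Area = (14 × 19) / 2 = 133.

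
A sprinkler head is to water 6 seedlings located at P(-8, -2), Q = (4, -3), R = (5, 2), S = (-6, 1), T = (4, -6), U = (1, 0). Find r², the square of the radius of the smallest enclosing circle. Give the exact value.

By Welzl's lemma the MEC is supported by two points (diametrically opposite) or three points (on a circumcircle).
The minimum enclosing circle is determined by three boundary points: P, R, T.
Their circumcentre is (-1.1, -1.3) with r² = 48.1.
The farthest remaining point S is at distance² 29.3 ≤ 48.1.

48.1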